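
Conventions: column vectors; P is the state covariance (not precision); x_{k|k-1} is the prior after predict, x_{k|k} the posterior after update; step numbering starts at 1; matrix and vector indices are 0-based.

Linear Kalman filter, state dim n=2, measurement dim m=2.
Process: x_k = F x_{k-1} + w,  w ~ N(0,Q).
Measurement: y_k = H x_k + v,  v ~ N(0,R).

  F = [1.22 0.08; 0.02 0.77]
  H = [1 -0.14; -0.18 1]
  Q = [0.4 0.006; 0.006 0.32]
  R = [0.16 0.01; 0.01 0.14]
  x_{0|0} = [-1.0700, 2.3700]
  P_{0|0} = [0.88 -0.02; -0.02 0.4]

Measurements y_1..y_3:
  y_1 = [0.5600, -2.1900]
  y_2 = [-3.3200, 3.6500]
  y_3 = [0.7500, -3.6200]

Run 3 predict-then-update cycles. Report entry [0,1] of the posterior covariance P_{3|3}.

step 1: x^-=[-1.1158, 1.8035]  P^-=[1.7084 0.0333; 0.0333 0.5569]  S=[1.8700 -0.3414; -0.3414 0.7403]  K=[0.9210 0.0542; 0.1222 0.8006]  nu=[1.9283, -4.1943]  x^+=[0.4326, -1.3186]  P^+=[0.1541 0.0445; 0.0445 0.1213]
step 2: x^-=[0.4223, -1.0067]  P^-=[0.6389 0.0592; 0.0592 0.3934]  S=[0.7900 -0.0994; -0.0994 0.5328]  K=[0.8039 0.0452; 0.0979 0.7366]  nu=[-3.8832, 4.7327]  x^+=[-2.4855, 2.0994]  P^+=[0.1345 0.0386; 0.0386 0.1110]
step 3: x^-=[-2.8643, 1.5669]  P^-=[0.6084 0.0524; 0.0524 0.3871]  S=[0.7613 -0.1000; -0.1000 0.5279]  K=[0.7951 0.0424; 0.0939 0.7331]  nu=[3.8337, -5.7024]  x^+=[-0.0581, -2.2537]  P^+=[0.1329 0.0378; 0.0378 0.1104]

P_post[0,1] = 0.0378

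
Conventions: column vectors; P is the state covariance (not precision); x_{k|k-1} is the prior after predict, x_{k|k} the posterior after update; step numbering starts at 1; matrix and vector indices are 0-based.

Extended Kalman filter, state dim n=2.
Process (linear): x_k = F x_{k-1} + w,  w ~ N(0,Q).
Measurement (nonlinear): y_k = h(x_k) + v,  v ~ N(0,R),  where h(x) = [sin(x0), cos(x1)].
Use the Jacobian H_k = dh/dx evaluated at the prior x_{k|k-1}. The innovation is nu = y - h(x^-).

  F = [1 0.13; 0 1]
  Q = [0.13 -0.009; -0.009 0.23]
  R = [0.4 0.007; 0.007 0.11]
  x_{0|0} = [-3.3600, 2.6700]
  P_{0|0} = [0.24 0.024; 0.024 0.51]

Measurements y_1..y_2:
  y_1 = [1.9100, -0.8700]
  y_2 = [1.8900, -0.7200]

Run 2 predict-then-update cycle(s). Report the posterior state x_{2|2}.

step 1: x^-=[-3.0129, 2.6700]  P^-=[0.3849 0.0813; 0.0813 0.7400]  H_jac=[-0.9917 0.0000; 0.0000 -0.4543]  S=[0.7785 0.0436; 0.0436 0.2627]  K=[-0.4869 -0.0597; -0.0322 -1.2742]  nu=[2.0383, 0.0208]  x^+=[-4.0066, 2.5779]  P^+=[0.1968 0.0220; 0.0220 0.3090]
step 2: x^-=[-3.6715, 2.5779]  P^-=[0.3377 0.0531; 0.0531 0.5390]  H_jac=[-0.8628 0.0000; 0.0000 -0.5343]  S=[0.6515 0.0315; 0.0315 0.2639]  K=[-0.4447 -0.0545; -0.0177 -1.0893]  nu=[1.3845, 0.1253]  x^+=[-4.2941, 2.4169]  P^+=[0.2066 0.0170; 0.0170 0.2245]

x_post = [-4.2941, 2.4169]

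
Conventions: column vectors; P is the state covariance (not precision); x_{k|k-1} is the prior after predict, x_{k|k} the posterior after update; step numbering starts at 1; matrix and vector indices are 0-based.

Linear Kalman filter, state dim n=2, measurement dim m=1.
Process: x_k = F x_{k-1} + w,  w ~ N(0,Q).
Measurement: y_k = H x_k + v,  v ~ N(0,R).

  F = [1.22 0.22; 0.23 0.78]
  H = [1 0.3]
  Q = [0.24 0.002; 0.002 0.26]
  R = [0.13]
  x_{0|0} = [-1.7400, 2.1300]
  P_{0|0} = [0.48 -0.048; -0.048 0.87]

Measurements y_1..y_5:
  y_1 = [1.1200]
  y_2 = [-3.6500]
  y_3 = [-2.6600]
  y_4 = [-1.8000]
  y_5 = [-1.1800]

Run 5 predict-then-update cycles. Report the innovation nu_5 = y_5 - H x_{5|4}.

step 1: x^-=[-1.6542, 1.2612]  P^-=[0.9708 0.2379; 0.2379 0.7975]  S=[1.3153]  K=[0.7923; 0.3628]  nu=[2.3958]  x^+=[0.2441, 2.1303]  P^+=[0.1451 -0.1402; -0.1402 0.6244]
step 2: x^-=[0.7665, 1.7178]  P^-=[0.4109 0.0094; 0.0094 0.5973]  S=[0.6003]  K=[0.6892; 0.3141]  nu=[-4.9318]  x^+=[-2.6325, 0.1686]  P^+=[0.1258 -0.1206; -0.1206 0.5380]
step 3: x^-=[-3.1745, -0.4740]  P^-=[0.3885 0.0088; 0.0088 0.5507]  S=[0.5733]  K=[0.6822; 0.3035]  nu=[0.6567]  x^+=[-2.7265, -0.2747]  P^+=[0.1217 -0.1099; -0.1099 0.4979]
step 4: x^-=[-3.3868, -0.8414]  P^-=[0.3862 0.0114; 0.0114 0.5299]  S=[0.5707]  K=[0.6826; 0.2986]  nu=[1.8392]  x^+=[-2.1313, -0.2922]  P^+=[0.1202 -0.1049; -0.1049 0.4791]
step 5: x^-=[-2.6644, -0.7181]  P^-=[0.3858 0.0128; 0.0128 0.5202]  S=[0.5703]  K=[0.6832; 0.2961]  nu=[1.6999]  x^+=[-1.5030, -0.2148]  P^+=[0.1196 -0.1026; -0.1026 0.4702]

innov = [1.6999]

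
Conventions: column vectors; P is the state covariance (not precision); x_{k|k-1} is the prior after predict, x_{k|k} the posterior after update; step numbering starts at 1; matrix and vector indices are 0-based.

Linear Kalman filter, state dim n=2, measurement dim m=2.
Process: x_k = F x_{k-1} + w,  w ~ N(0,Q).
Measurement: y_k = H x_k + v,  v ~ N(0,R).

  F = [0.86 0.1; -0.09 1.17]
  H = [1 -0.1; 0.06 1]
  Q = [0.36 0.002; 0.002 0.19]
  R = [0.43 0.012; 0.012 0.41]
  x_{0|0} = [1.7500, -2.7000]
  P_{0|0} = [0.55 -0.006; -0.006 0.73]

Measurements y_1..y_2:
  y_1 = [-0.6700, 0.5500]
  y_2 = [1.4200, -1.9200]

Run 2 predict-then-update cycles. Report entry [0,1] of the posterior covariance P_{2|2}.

step 1: x^-=[1.2350, -3.3165]  P^-=[0.7730 0.0389; 0.0389 1.1950]  S=[1.2072 -0.0225; -0.0225 1.6125]  K=[0.6383 0.0618; -0.0530 0.7418]  nu=[-2.2367, 3.7924]  x^+=[0.0416, -0.3847]  P^+=[0.2768 0.0164; 0.0164 0.3025]
step 2: x^-=[-0.0027, -0.4539]  P^-=[0.5706 0.0323; 0.0323 0.6029]  S=[1.0002 0.0180; 0.0180 1.0189]  K=[0.5663 0.0553; -0.0387 0.5944]  nu=[1.3773, -1.4660]  x^+=[0.6962, -1.3785]  P^+=[0.2456 0.0147; 0.0147 0.2423]

P_post[0,1] = 0.0147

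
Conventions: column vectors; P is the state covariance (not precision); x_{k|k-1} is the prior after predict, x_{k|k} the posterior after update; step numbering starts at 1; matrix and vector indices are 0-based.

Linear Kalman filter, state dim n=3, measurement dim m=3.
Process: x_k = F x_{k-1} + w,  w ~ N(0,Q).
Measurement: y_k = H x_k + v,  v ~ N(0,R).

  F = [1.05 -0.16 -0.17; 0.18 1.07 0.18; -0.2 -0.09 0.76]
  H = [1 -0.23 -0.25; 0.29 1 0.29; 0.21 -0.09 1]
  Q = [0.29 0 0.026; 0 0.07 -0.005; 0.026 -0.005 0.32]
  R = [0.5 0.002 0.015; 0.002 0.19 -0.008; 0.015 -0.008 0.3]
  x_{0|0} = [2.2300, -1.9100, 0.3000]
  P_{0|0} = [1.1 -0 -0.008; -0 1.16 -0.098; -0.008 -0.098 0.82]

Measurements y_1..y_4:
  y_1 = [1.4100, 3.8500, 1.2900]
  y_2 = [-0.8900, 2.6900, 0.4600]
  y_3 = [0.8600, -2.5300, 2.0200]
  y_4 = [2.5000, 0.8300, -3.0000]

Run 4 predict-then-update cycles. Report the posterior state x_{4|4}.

x_post = [1.0966, 0.6298, -1.8178]

step 1: x^-=[2.5961, -1.5883, -0.0461]  P^-=[1.5537 0.0036 -0.2905; 0.0036 1.4220 -0.1230; -0.2905 -0.1230 0.8629]  S=[2.3123 0.0421 -0.0952; 0.0421 1.6971 -0.0122; -0.0952 -0.0122 1.1429]  K=[0.7031 0.2012 0.0918; -0.1507 0.8196 -0.2228; -0.1786 0.0348 0.6968]  nu=[-1.5629, 4.6988, 0.6480]  x^+=[2.5021, 2.3541, 0.8479]  P^+=[0.3331 -0.0468 -0.0377; -0.0468 0.1850 -0.0492; -0.0377 -0.0492 0.2096]
step 2: x^-=[2.1064, 3.1219, -0.0679]  P^-=[0.6946 -0.0219 -0.0916; -0.0219 0.2600 -0.0384; -0.0916 -0.0384 0.4724]  S=[1.2893 0.0811 -0.0276; 0.0811 0.4978 0.0744; -0.0276 0.0744 0.7744]  K=[0.5489 0.2069 0.0724; -0.0919 0.5230 -0.1392; -0.1486 0.0829 0.5764]  nu=[-2.2953, -1.0231, 0.3665]  x^+=[0.6612, 2.7467, 0.3997]  P^+=[0.2623 -0.0277 -0.0293; -0.0277 0.1173 -0.0309; -0.0293 -0.0309 0.1734]
step 3: x^-=[0.1869, 3.1299, -0.0756]  P^-=[0.6052 -0.0043 -0.0691; -0.0043 0.1939 -0.0233; -0.0691 -0.0233 0.4437]  S=[1.1771 0.0891 -0.0249; 0.0891 0.4445 0.0924; -0.0249 0.0924 0.7473]  K=[0.5143 0.2230 0.0677; -0.0736 0.4568 -0.1146; -0.1445 0.1048 0.5594]  nu=[1.3741, -5.6922, 2.3381]  x^+=[-0.2175, 0.1604, 0.4373]  P^+=[0.2469 -0.0208 -0.0275; -0.0208 0.1010 -0.0257; -0.0275 -0.0257 0.1683]
step 4: x^-=[-0.3284, 0.2112, 0.3614]  P^-=[0.5851 0.0025 -0.0650; 0.0025 0.1795 -0.0191; -0.0650 -0.0191 0.4390]  S=[1.1512 0.0928 -0.0261; 0.0928 0.4351 0.0979; -0.0261 0.0979 0.7423]  K=[0.5048 0.2301 0.0651; -0.0674 0.4400 -0.1071; -0.1443 0.1113 0.5556]  nu=[2.9674, 0.6092, -3.2735]  x^+=[1.0966, 0.6298, -1.8178]  P^+=[0.2428 -0.0183 -0.0274; -0.0183 0.0966 -0.0241; -0.0274 -0.0241 0.1672]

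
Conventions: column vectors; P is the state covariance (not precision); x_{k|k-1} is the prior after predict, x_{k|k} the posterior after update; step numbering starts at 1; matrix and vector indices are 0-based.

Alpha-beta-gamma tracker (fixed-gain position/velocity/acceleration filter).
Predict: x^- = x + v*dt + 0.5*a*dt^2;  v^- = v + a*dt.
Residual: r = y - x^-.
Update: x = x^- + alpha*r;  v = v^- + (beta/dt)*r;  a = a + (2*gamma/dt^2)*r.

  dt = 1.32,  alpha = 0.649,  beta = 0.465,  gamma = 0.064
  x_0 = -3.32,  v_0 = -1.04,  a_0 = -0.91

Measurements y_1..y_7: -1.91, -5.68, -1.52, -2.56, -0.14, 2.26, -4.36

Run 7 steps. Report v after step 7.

v_post = -0.6592

step 1: x_pred=-5.4856  r=3.5756  x^+=-3.1650  v^+=-0.9816  a^+=-0.6473
step 2: x_pred=-5.0247  r=-0.6553  x^+=-5.4500  v^+=-2.0669  a^+=-0.6955
step 3: x_pred=-8.7842  r=7.2642  x^+=-4.0697  v^+=-0.4260  a^+=-0.1618
step 4: x_pred=-4.7730  r=2.2130  x^+=-3.3368  v^+=0.1400  a^+=0.0007
step 5: x_pred=-3.1513  r=3.0113  x^+=-1.1970  v^+=1.2018  a^+=0.2220
step 6: x_pred=0.5828  r=1.6772  x^+=1.6713  v^+=2.0856  a^+=0.3452
step 7: x_pred=4.7250  r=-9.0850  x^+=-1.1712  v^+=-0.6592  a^+=-0.3222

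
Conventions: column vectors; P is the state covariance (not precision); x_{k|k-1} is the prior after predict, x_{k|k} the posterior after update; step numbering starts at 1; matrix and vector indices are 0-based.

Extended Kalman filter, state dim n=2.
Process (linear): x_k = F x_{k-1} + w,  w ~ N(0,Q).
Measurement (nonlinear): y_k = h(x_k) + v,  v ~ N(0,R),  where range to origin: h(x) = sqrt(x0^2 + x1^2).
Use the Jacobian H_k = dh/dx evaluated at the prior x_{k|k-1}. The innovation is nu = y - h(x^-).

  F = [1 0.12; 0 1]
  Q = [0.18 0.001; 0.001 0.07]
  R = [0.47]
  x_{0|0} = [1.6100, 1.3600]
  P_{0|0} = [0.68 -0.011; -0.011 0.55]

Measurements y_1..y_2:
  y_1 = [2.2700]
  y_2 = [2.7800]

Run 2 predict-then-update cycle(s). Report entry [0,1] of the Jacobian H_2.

step 1: x^-=[1.7732, 1.3600]  P^-=[0.8653 0.0560; 0.0560 0.6200]  H_jac=[0.7935 0.6086]  S=[1.2985]  K=[0.5550; 0.3248]  nu=[0.0353]  x^+=[1.7928, 1.3715]  P^+=[0.4653 -0.1781; -0.1781 0.4830]
step 2: x^-=[1.9574, 1.3715]  P^-=[0.6095 -0.1191; -0.1191 0.5530]  H_jac=[0.8190 0.5738]  S=[0.9490]  K=[0.4540; 0.2316]  nu=[0.3900]  x^+=[2.1344, 1.4618]  P^+=[0.4139 -0.2189; -0.2189 0.5021]

H_jac[0,1] = 0.5738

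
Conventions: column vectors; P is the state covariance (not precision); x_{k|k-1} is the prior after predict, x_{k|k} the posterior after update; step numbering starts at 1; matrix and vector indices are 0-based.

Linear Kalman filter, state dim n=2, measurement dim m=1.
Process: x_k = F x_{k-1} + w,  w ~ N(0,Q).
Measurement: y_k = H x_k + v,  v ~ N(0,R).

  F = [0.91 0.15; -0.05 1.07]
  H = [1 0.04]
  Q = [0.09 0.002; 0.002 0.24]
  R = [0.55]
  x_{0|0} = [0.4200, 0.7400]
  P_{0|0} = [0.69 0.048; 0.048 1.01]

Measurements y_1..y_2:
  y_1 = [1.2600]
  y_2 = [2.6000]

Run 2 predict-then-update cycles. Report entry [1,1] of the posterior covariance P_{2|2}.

step 1: x^-=[0.4932, 0.7708]  P^-=[0.6972 0.1791; 0.1791 1.3929]  S=[1.2638]  K=[0.5574; 0.1858]  nu=[0.7360]  x^+=[0.9034, 0.9075]  P^+=[0.3046 0.0482; 0.0482 1.3493]
step 2: x^-=[0.9582, 0.9259]  P^-=[0.3858 0.2513; 0.2513 1.7804]  S=[0.9587]  K=[0.4129; 0.3364]  nu=[1.6047]  x^+=[1.6208, 1.4657]  P^+=[0.2224 0.1181; 0.1181 1.6719]

P_post[1,1] = 1.6719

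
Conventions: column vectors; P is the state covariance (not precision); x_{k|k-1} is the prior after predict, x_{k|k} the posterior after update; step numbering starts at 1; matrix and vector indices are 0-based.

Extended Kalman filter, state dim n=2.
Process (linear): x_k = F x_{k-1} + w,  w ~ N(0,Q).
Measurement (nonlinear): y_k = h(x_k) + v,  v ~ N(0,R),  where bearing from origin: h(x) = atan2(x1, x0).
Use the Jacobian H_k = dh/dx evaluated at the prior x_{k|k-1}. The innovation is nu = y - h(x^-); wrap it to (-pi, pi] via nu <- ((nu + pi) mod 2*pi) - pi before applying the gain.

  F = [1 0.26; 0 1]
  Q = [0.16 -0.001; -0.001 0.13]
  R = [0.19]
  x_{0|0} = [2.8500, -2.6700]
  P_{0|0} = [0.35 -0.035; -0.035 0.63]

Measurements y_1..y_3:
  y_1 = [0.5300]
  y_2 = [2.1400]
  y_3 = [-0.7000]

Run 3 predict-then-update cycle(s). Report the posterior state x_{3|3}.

x_post = [4.2936, 0.0447]

step 1: x^-=[2.1558, -2.6700]  P^-=[0.5344 0.1278; 0.1278 0.7600]  H_jac=[0.2267 0.1831]  S=[0.2535]  K=[0.5701; 0.6630]  nu=[1.4215]  x^+=[2.9663, -1.7275]  P^+=[0.4520 0.0320; 0.0320 0.6485]
step 2: x^-=[2.5171, -1.7275]  P^-=[0.6724 0.1996; 0.1996 0.7785]  H_jac=[0.1854 0.2701]  S=[0.2899]  K=[0.6159; 0.8530]  nu=[2.7415]  x^+=[4.2057, 0.6110]  P^+=[0.5625 0.0473; 0.0473 0.5676]
step 3: x^-=[4.3645, 0.6110]  P^-=[0.7854 0.1939; 0.1939 0.6976]  H_jac=[-0.0315 0.2247]  S=[0.2233]  K=[0.0845; 0.6749]  nu=[-0.8391]  x^+=[4.2936, 0.0447]  P^+=[0.7838 0.1811; 0.1811 0.5960]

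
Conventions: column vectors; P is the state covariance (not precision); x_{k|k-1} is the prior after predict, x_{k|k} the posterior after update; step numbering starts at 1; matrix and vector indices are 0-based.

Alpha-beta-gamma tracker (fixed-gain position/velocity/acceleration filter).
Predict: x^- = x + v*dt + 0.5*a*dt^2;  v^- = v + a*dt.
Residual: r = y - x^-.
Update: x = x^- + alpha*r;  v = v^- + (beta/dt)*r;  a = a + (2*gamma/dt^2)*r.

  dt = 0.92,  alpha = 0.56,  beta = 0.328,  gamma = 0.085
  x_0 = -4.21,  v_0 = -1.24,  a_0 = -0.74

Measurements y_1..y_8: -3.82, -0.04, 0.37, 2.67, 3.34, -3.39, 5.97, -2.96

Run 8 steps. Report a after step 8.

step 1: x_pred=-5.6640  r=1.8440  x^+=-4.6313  v^+=-1.2634  a^+=-0.3696
step 2: x_pred=-5.9501  r=5.9101  x^+=-2.6404  v^+=0.5036  a^+=0.8174
step 3: x_pred=-1.8312  r=2.2012  x^+=-0.5985  v^+=2.0404  a^+=1.2595
step 4: x_pred=1.8117  r=0.8583  x^+=2.2923  v^+=3.5052  a^+=1.4319
step 5: x_pred=6.1231  r=-2.7831  x^+=4.5646  v^+=3.8303  a^+=0.8729
step 6: x_pred=8.4579  r=-11.8479  x^+=1.8231  v^+=0.4094  a^+=-1.5067
step 7: x_pred=1.5620  r=4.4080  x^+=4.0305  v^+=0.5947  a^+=-0.6214
step 8: x_pred=4.3147  r=-7.2747  x^+=0.2409  v^+=-2.5705  a^+=-2.0825

a_post = -2.0825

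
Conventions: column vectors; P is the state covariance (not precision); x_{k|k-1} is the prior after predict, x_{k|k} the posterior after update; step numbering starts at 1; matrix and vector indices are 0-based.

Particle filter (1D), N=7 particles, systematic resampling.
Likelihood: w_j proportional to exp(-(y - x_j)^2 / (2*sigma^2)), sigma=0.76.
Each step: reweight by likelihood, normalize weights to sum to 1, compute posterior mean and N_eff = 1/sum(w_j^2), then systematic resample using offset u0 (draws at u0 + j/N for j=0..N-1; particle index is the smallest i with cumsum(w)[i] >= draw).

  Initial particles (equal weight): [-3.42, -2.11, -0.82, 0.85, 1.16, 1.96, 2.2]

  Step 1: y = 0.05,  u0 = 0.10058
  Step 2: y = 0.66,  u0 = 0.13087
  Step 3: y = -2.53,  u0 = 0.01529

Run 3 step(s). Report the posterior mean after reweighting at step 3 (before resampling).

post_mean = 0.8813

step 1: w=[0.0000, 0.0116, 0.3424, 0.3789, 0.2269, 0.0280, 0.0121]  mean=0.3614  Neff=3.1909  idx=[2, 2, 3, 3, 3, 4, 4]
step 2: w=[0.0312, 0.0312, 0.2011, 0.2011, 0.2011, 0.1671, 0.1671]  mean=0.8496  Neff=5.5810  idx=[2, 3, 3, 4, 5, 6, 6]
step 3: w=[0.2247, 0.2247, 0.2247, 0.2247, 0.0337, 0.0337, 0.0337]  mean=0.8813  Neff=4.8684  idx=[0, 0, 1, 1, 2, 3, 3]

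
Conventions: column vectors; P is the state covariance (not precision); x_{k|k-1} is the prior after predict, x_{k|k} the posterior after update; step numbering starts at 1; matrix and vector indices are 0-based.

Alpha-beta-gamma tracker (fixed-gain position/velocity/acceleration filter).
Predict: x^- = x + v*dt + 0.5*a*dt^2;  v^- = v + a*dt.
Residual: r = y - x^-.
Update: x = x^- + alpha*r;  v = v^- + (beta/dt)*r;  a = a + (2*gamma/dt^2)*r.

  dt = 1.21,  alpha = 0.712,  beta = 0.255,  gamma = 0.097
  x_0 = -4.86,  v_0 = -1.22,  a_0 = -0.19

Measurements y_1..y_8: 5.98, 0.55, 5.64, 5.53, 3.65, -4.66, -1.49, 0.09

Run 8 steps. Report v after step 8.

v_post = -4.1960

step 1: x_pred=-6.4753  r=12.4553  x^+=2.3929  v^+=1.1750  a^+=1.4604
step 2: x_pred=4.8837  r=-4.3337  x^+=1.7981  v^+=2.0287  a^+=0.8862
step 3: x_pred=4.9016  r=0.7384  x^+=5.4273  v^+=3.2566  a^+=0.9840
step 4: x_pred=10.0882  r=-4.5582  x^+=6.8428  v^+=3.4866  a^+=0.3800
step 5: x_pred=11.3398  r=-7.6898  x^+=5.8647  v^+=2.3259  a^+=-0.6389
step 6: x_pred=8.2113  r=-12.8713  x^+=-0.9531  v^+=-1.1597  a^+=-2.3444
step 7: x_pred=-4.0726  r=2.5826  x^+=-2.2338  v^+=-3.4522  a^+=-2.0022
step 8: x_pred=-7.8767  r=7.9667  x^+=-2.2044  v^+=-4.1960  a^+=-0.9466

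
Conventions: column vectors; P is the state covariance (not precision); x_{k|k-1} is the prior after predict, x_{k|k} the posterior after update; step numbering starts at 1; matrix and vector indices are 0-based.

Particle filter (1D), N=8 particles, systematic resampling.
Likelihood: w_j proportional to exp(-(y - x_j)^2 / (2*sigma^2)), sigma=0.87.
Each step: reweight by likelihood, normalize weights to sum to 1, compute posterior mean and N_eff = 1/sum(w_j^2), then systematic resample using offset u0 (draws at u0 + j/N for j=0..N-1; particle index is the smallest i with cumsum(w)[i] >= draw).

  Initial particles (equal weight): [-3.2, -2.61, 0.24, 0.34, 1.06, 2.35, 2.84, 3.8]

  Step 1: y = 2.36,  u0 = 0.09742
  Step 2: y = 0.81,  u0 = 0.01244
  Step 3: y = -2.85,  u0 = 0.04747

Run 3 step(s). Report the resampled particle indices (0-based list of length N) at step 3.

step 1: w=[0.0000, 0.0000, 0.0201, 0.0264, 0.1280, 0.3907, 0.3356, 0.0993]  mean=2.3980  Neff=3.4176  idx=[4, 5, 5, 5, 6, 6, 6, 7]
step 2: w=[0.5374, 0.1169, 0.1169, 0.1169, 0.0368, 0.0368, 0.0368, 0.0015]  mean=1.7131  Neff=2.9957  idx=[0, 0, 0, 0, 0, 1, 2, 3]
step 3: w=[0.1999, 0.1999, 0.1999, 0.1999, 0.1999, 0.0001, 0.0001, 0.0001]  mean=1.0603  Neff=5.0026  idx=[0, 0, 1, 2, 2, 3, 3, 4]

resampled_idx = [0, 0, 1, 2, 2, 3, 3, 4]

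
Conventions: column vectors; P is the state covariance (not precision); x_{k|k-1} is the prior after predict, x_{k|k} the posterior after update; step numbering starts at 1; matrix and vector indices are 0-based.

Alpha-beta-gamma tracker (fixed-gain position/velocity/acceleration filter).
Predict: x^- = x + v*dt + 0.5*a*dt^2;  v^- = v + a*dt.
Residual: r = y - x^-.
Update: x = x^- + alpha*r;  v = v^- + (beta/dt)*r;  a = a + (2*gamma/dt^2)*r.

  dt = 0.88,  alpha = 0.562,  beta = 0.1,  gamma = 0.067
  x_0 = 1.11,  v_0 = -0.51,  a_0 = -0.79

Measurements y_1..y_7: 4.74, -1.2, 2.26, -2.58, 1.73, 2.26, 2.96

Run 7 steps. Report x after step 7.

step 1: x_pred=0.3553  r=4.3847  x^+=2.8195  v^+=-0.7069  a^+=-0.0313
step 2: x_pred=2.1853  r=-3.3853  x^+=0.2828  v^+=-1.1192  a^+=-0.6171
step 3: x_pred=-0.9410  r=3.2010  x^+=0.8579  v^+=-1.2984  a^+=-0.0632
step 4: x_pred=-0.3091  r=-2.2709  x^+=-1.5854  v^+=-1.6121  a^+=-0.4561
step 5: x_pred=-3.1806  r=4.9106  x^+=-0.4208  v^+=-1.4554  a^+=0.3936
step 6: x_pred=-1.5492  r=3.8092  x^+=0.5916  v^+=-0.6762  a^+=1.0527
step 7: x_pred=0.4041  r=2.5559  x^+=1.8405  v^+=0.5407  a^+=1.4950

x_post = 1.8405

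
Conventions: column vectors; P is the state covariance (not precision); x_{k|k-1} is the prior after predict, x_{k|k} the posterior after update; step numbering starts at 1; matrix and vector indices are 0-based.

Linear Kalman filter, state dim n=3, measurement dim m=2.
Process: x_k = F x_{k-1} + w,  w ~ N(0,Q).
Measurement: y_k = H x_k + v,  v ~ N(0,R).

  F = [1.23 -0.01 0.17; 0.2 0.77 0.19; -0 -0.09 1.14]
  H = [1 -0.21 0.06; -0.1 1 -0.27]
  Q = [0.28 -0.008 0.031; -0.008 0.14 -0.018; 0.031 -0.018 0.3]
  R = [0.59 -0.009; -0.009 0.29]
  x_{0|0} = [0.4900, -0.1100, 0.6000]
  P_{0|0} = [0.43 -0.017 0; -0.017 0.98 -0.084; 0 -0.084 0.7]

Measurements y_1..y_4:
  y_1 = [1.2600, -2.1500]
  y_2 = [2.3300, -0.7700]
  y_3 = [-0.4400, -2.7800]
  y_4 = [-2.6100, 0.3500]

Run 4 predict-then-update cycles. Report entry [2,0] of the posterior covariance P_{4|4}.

step 1: x^-=[0.7058, 0.1273, 0.6939]  P^-=[0.9516 0.0859 0.1717; 0.0859 0.7337 -0.0063; 0.1717 -0.0063 1.2349]  S=[1.5630 -0.2386; -0.2386 1.1187]  K=[0.6163 0.0818; 0.0572 0.6619; 0.1131 -0.2949]  nu=[0.5393, -2.0194]  x^+=[0.8730, -1.1784, 1.3504]  P^+=[0.3744 0.0687 0.0486; 0.0687 0.2566 0.2158; 0.0486 0.2158 1.1017]
step 2: x^-=[1.3152, -0.4762, 1.6455]  P^-=[0.8962 0.2235 0.2995; 0.2235 0.4349 0.3984; 0.2995 0.3984 1.6896]  S=[1.4435 -0.0253; -0.0253 0.6133]  K=[0.6027 0.1113; 0.1169 0.5020; 0.2174 -0.1341]  nu=[0.8161, 0.2820]  x^+=[1.8385, -0.2392, 1.7851]  P^+=[0.3676 0.0955 0.1181; 0.0955 0.2635 0.4054; 0.1181 0.4054 1.6089]
step 3: x^-=[2.5672, 0.5227, 2.0565]  P^-=[0.9283 0.3065 0.4872; 0.3065 0.5260 0.6863; 0.4872 0.6863 2.3099]  S=[1.4622 0.0089; 0.0089 0.5881]  K=[0.6100 0.1305; 0.1591 0.5248; 0.3293 0.0187]  nu=[-3.0208, -2.4907]  x^+=[0.3994, -1.2650, 1.0151]  P^+=[0.3727 0.1213 0.1916; 0.1213 0.3256 0.6024; 0.1916 0.6024 2.1510]
step 4: x^-=[0.6765, -0.7013, 1.2711]  P^-=[0.9812 0.3943 0.6872; 0.3943 0.6538 0.9853; 0.6872 0.9853 2.9745]  S=[1.5027 0.0353; 0.0353 0.5966]  K=[0.6218 0.1487; 0.1969 0.5722; 0.4345 0.1645]  nu=[-3.5101, 1.4622]  x^+=[-1.2885, -0.5560, -0.0136]  P^+=[0.3805 0.1460 0.2608; 0.1460 0.3922 0.7906; 0.2608 0.7906 2.6695]

P_post[2,0] = 0.2608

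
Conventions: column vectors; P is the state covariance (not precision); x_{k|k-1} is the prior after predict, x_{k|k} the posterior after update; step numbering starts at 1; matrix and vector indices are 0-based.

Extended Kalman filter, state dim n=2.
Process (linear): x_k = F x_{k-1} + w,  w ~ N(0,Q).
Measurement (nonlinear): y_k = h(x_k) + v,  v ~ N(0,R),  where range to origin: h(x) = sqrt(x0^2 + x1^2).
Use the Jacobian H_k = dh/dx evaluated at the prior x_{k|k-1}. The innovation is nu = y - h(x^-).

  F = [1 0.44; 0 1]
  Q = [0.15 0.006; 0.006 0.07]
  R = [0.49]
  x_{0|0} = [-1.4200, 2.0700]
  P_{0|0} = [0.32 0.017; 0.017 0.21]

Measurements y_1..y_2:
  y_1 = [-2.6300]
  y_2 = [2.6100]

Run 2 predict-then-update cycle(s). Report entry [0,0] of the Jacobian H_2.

H_jac[0,0] = -0.4047

step 1: x^-=[-0.5092, 2.0700]  P^-=[0.5256 0.1154; 0.1154 0.2800]  H_jac=[-0.2389 0.9711]  S=[0.7305]  K=[-0.0185; 0.3345]  nu=[-4.7617]  x^+=[-0.4212, 0.4773]  P^+=[0.5254 0.1199; 0.1199 0.1983]
step 2: x^-=[-0.2112, 0.4773]  P^-=[0.8193 0.2132; 0.2132 0.2683]  H_jac=[-0.4047 0.9145]  S=[0.6907]  K=[-0.1978; 0.2303]  nu=[2.0880]  x^+=[-0.6242, 0.9582]  P^+=[0.7923 0.2446; 0.2446 0.2316]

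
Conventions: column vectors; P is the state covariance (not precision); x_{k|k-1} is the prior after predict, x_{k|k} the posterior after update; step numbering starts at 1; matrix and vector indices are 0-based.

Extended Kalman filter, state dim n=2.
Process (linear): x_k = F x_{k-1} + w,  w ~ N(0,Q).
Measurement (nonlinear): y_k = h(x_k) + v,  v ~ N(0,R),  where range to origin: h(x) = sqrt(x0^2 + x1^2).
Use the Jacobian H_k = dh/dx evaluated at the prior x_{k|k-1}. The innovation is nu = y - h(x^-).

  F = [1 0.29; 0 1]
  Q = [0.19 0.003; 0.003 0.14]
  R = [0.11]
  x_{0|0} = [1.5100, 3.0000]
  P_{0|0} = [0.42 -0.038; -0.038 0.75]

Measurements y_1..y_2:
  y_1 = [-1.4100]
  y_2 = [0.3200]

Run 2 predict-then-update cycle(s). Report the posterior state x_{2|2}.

step 1: x^-=[2.3800, 3.0000]  P^-=[0.6510 0.1825; 0.1825 0.8900]  H_jac=[0.6215 0.7834]  S=[1.0854]  K=[0.5045; 0.7469]  nu=[-5.2394]  x^+=[-0.2633, -0.9132]  P^+=[0.3748 -0.2265; -0.2265 0.2845]
step 2: x^-=[-0.5281, -0.9132]  P^-=[0.4573 -0.1410; -0.1410 0.4245]  H_jac=[-0.5006 -0.8657]  S=[0.4206]  K=[-0.2543; -0.7060]  nu=[-0.7349]  x^+=[-0.3413, -0.3943]  P^+=[0.4302 -0.2165; -0.2165 0.2149]

x_post = [-0.3413, -0.3943]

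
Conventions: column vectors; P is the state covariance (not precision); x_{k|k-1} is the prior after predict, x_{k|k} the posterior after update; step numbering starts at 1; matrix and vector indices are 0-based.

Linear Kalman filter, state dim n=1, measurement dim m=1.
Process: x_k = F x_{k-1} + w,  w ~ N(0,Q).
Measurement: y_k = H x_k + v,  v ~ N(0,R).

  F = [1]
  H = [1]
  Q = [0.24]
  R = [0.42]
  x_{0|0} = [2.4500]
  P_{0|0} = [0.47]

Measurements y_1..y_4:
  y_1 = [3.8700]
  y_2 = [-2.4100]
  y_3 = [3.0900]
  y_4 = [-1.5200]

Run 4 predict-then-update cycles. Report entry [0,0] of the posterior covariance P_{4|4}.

P_post[0,0] = 0.2199

step 1: x^-=[2.4500]  P^-=[0.7100]  S=[1.1300]  K=[0.6283]  nu=[1.4200]  x^+=[3.3422]  P^+=[0.2639]
step 2: x^-=[3.3422]  P^-=[0.5039]  S=[0.9239]  K=[0.5454]  nu=[-5.7522]  x^+=[0.2049]  P^+=[0.2291]
step 3: x^-=[0.2049]  P^-=[0.4691]  S=[0.8891]  K=[0.5276]  nu=[2.8851]  x^+=[1.7271]  P^+=[0.2216]
step 4: x^-=[1.7271]  P^-=[0.4616]  S=[0.8816]  K=[0.5236]  nu=[-3.2471]  x^+=[0.0270]  P^+=[0.2199]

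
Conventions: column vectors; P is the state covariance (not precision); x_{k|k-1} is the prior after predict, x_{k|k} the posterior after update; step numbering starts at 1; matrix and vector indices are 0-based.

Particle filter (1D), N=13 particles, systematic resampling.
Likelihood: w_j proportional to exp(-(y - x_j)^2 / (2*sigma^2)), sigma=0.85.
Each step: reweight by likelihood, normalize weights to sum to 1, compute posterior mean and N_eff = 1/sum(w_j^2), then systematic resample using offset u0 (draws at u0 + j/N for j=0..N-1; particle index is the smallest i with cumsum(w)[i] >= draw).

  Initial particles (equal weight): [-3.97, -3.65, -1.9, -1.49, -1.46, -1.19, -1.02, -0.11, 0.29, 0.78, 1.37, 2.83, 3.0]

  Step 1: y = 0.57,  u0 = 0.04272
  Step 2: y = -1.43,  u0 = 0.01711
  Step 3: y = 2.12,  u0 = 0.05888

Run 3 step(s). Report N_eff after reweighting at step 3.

N_eff = 3.5614

step 1: w=[0.0000, 0.0000, 0.0039, 0.0142, 0.0154, 0.0313, 0.0464, 0.1937, 0.2527, 0.2588, 0.1713, 0.0078, 0.0045]  mean=0.3885  Neff=4.9652  idx=[5, 7, 7, 7, 8, 8, 8, 9, 9, 9, 9, 10, 10]
step 2: w=[0.4018, 0.1252, 0.1252, 0.1252, 0.0540, 0.0540, 0.0540, 0.0142, 0.0142, 0.0142, 0.0142, 0.0018, 0.0018]  mean=-0.4231  Neff=4.5863  idx=[0, 0, 0, 0, 0, 0, 1, 2, 2, 3, 4, 5, 7]
step 3: w=[0.0008, 0.0008, 0.0008, 0.0008, 0.0008, 0.0008, 0.0519, 0.0519, 0.0519, 0.0519, 0.1597, 0.1597, 0.4680]  mean=0.4289  Neff=3.5614  idx=[7, 8, 10, 10, 10, 11, 11, 12, 12, 12, 12, 12, 12]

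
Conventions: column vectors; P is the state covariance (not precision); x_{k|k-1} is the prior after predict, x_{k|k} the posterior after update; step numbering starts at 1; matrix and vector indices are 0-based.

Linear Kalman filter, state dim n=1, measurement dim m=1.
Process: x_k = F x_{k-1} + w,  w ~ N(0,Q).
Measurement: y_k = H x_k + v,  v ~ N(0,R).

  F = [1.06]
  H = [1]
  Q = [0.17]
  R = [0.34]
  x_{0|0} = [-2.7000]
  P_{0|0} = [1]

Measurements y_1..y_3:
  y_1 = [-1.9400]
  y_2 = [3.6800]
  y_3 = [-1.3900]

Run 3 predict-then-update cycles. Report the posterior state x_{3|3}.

step 1: x^-=[-2.8620]  P^-=[1.2936]  S=[1.6336]  K=[0.7919]  nu=[0.9220]  x^+=[-2.1319]  P^+=[0.2692]
step 2: x^-=[-2.2598]  P^-=[0.4725]  S=[0.8125]  K=[0.5815]  nu=[5.9398]  x^+=[1.1945]  P^+=[0.1977]
step 3: x^-=[1.2661]  P^-=[0.3922]  S=[0.7322]  K=[0.5356]  nu=[-2.6561]  x^+=[-0.1566]  P^+=[0.1821]

x_post = [-0.1566]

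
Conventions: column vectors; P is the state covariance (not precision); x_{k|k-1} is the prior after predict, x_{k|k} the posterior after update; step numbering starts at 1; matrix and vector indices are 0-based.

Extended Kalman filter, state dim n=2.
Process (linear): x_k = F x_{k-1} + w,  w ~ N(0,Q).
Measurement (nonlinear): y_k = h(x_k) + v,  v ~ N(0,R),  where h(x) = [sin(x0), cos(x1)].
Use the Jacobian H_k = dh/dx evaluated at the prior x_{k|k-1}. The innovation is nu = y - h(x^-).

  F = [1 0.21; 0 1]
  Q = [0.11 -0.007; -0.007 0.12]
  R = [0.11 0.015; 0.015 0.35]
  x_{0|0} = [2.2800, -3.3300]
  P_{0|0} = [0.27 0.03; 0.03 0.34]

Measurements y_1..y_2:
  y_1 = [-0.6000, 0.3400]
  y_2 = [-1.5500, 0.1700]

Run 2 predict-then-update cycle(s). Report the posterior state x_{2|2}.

step 1: x^-=[1.5807, -3.3300]  P^-=[0.4076 0.0944; 0.0944 0.4600]  H_jac=[-0.0099 0.0000; 0.0000 -0.1873]  S=[0.1100 0.0152; 0.0152 0.3661]  K=[-0.0302 -0.0470; 0.0241 -0.2363]  nu=[-1.6000, 1.3223]  x^+=[1.5668, -3.6810]  P^+=[0.4066 0.0903; 0.0903 0.4397]
step 2: x^-=[0.7938, -3.6810]  P^-=[0.5740 0.1756; 0.1756 0.5597]  H_jac=[0.7011 0.0000; 0.0000 -0.5136]  S=[0.3922 -0.0483; -0.0483 0.4977]  K=[1.0160 -0.0828; 0.2459 -0.5538]  nu=[-2.2630, 1.0280]  x^+=[-1.5905, -4.8068]  P^+=[0.1576 0.0267; 0.0267 0.3702]

x_post = [-1.5905, -4.8068]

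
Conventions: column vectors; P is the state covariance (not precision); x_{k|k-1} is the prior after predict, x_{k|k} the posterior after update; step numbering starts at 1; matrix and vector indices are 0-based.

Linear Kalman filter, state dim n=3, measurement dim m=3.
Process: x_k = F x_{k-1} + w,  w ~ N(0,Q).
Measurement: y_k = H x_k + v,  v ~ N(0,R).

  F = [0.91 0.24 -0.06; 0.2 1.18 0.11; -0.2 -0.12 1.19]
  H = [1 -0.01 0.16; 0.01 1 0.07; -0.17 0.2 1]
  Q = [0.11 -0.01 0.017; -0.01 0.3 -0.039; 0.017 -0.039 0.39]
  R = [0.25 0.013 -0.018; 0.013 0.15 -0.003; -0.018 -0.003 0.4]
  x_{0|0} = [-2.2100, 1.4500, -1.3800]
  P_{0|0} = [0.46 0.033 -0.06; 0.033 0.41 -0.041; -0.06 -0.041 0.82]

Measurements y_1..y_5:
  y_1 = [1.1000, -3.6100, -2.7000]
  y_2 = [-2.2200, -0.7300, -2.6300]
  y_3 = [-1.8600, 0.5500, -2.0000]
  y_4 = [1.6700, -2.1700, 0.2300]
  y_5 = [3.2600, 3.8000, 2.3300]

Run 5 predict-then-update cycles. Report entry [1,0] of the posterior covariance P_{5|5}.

P_post[1,0] = 0.0150

step 1: x^-=[-1.5803, 1.1172, -1.3742]  P^-=[0.5396 0.2180 -0.2200; 0.2180 0.9015 -0.0867; -0.2200 -0.0867 1.6174]  S=[0.7567 0.2159 -0.0247; 0.2159 1.0514 0.1655; -0.0247 0.1655 2.0943]  K=[0.6347 0.0876 -0.1275; 0.0118 0.8577 -0.0406; 0.1140 -0.1251 0.7931]  nu=[2.9113, -4.6152, -1.8179]  x^+=[0.0950, -2.7331, -1.9066]  P^+=[0.1685 0.0228 -0.0386; 0.0228 0.1316 -0.0415; -0.0386 -0.0415 0.3173]
step 2: x^-=[-0.4551, -3.4158, -1.9599]  P^-=[0.2736 0.0798 -0.0981; 0.0798 0.4921 -0.0948; -0.0981 -0.0948 0.8793]  S=[0.5135 0.0784 -0.0062; 0.0784 0.6346 0.0471; -0.0062 0.0471 1.2968]  K=[0.4894 0.0662 -0.0992; -0.0014 0.7691 -0.0356; 0.1111 -0.1183 0.6811]  nu=[-1.4855, 2.8276, -0.0643]  x^+=[-0.9885, -1.2368, -2.5031]  P^+=[0.1300 0.0174 -0.0301; 0.0174 0.1179 -0.0372; -0.0301 -0.0372 0.2731]
step 3: x^-=[-1.0461, -1.9325, -2.6326]  P^-=[0.2374 0.0638 -0.0761; 0.0638 0.4699 -0.0878; -0.0761 -0.0878 0.8094]  S=[0.4828 0.0640 0.0071; 0.0640 0.6127 0.0476; 0.0071 0.0476 1.2215]  K=[0.4587 0.0583 -0.0898; -0.0073 0.7612 -0.0335; 0.1181 -0.1159 0.6627]  nu=[-0.4120, 2.6772, 0.8413]  x^+=[-1.1547, 0.0803, -2.4342]  P^+=[0.1215 0.0156 -0.0268; 0.0156 0.1166 -0.0362; -0.0268 -0.0362 0.2660]
step 4: x^-=[-0.8855, -0.4040, -2.6754]  P^-=[0.2291 0.0602 -0.0699; 0.0602 0.4672 -0.0858; -0.0699 -0.0858 0.7971]  S=[0.4762 0.0610 0.0119; 0.0610 0.6102 0.0489; 0.0119 0.0489 1.2077]  K=[0.4513 0.0561 -0.0869; -0.0089 0.7603 -0.0328; 0.1211 -0.1152 0.6591]  nu=[2.9795, -1.5699, 2.8356]  x^+=[0.1246, -1.7171, -0.2648]  P^+=[0.1194 0.0152 -0.0258; 0.0152 0.1164 -0.0359; -0.0258 -0.0359 0.2646]
step 5: x^-=[-0.2829, -2.0305, -0.1340]  P^-=[0.2270 0.0593 -0.0681; 0.0593 0.4667 -0.0851; -0.0681 -0.0851 0.7944]  S=[0.4747 0.0603 0.0134; 0.0603 0.6098 0.0494; 0.0134 0.0494 1.2047]  K=[0.4494 0.0556 -0.0860; -0.0093 0.7601 -0.0326; 0.1221 -0.1149 0.6583]  nu=[3.5440, 5.8427, 2.8220]  x^+=[1.3919, 2.2855, 1.4847]  P^+=[0.1188 0.0150 -0.0255; 0.0150 0.1164 -0.0359; -0.0255 -0.0359 0.2643]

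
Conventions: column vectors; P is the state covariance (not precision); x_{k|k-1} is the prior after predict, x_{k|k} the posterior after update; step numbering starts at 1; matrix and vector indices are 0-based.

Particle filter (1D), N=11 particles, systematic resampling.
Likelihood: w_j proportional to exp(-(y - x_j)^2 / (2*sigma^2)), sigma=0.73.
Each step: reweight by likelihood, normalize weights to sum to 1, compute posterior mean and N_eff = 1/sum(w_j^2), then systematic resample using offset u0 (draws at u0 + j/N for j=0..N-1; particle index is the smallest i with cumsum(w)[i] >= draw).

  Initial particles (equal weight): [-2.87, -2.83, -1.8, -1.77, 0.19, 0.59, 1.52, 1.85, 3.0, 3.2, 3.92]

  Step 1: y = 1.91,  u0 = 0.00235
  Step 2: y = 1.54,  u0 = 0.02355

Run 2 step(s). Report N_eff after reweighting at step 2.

N_eff = 8.6128

step 1: w=[0.0000, 0.0000, 0.0000, 0.0000, 0.0232, 0.0727, 0.3233, 0.3717, 0.1223, 0.0783, 0.0084]  mean=1.8769  Neff=3.7079  idx=[4, 5, 6, 6, 6, 7, 7, 7, 7, 8, 8]
step 2: w=[0.0240, 0.0569, 0.1327, 0.1327, 0.1327, 0.1213, 0.1213, 0.1213, 0.1213, 0.0180, 0.0180]  mean=1.6484  Neff=8.6128  idx=[0, 2, 2, 3, 4, 4, 5, 6, 7, 7, 8]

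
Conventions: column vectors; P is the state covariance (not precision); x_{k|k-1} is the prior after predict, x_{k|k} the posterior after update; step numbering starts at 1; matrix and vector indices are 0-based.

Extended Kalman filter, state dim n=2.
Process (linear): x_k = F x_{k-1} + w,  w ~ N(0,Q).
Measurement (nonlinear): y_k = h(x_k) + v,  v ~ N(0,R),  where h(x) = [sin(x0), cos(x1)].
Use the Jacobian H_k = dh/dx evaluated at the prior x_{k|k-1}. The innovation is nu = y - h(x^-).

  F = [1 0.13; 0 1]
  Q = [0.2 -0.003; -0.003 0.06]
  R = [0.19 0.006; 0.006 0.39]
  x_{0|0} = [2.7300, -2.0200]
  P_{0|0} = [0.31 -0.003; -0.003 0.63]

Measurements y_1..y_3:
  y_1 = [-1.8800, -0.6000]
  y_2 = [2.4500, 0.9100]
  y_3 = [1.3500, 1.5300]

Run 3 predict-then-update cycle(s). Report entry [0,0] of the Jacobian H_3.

H_jac[0,0] = -0.2133

step 1: x^-=[2.4674, -2.0200]  P^-=[0.5199 0.0759; 0.0759 0.6900]  H_jac=[-0.7812 0.0000; 0.0000 0.9008]  S=[0.5073 -0.0474; -0.0474 0.9499]  K=[-0.7976 0.0322; -0.0560 0.6515]  nu=[-2.5043, -0.1658]  x^+=[4.4595, -1.9878]  P^+=[0.1937 0.0086; 0.0086 0.2817]
step 2: x^-=[4.2011, -1.9878]  P^-=[0.4007 0.0422; 0.0422 0.3417]  H_jac=[-0.4893 0.0000; 0.0000 0.9143]  S=[0.2860 -0.0129; -0.0129 0.6757]  K=[-0.6838 0.0441; -0.0515 0.4614]  nu=[3.3221, 1.3150]  x^+=[1.9875, -1.5520]  P^+=[0.2650 0.0143; 0.0143 0.1965]
step 3: x^-=[1.7858, -1.5520]  P^-=[0.4720 0.0369; 0.0369 0.2565]  H_jac=[-0.2133 0.0000; 0.0000 0.9998]  S=[0.2115 -0.0019; -0.0019 0.6464]  K=[-0.4757 0.0557; -0.0337 0.3966]  nu=[0.3730, 1.5112]  x^+=[1.6925, -0.9652]  P^+=[0.4221 0.0189; 0.0189 0.1545]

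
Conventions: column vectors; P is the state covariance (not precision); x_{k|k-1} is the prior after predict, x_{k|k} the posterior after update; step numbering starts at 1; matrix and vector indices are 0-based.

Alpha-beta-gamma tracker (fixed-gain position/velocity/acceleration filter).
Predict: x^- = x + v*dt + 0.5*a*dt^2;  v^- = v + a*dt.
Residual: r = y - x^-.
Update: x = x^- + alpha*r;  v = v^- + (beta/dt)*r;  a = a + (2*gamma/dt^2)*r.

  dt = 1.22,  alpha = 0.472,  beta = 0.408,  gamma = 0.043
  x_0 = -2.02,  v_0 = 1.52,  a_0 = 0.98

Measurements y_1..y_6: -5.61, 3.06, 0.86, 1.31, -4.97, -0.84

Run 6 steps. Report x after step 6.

x_post = -1.2040

step 1: x_pred=0.5637  r=-6.1737  x^+=-2.3503  v^+=0.6509  a^+=0.6233
step 2: x_pred=-1.0923  r=4.1523  x^+=0.8676  v^+=2.8000  a^+=0.8632
step 3: x_pred=4.9260  r=-4.0660  x^+=3.0068  v^+=2.4933  a^+=0.6283
step 4: x_pred=6.5162  r=-5.2062  x^+=4.0589  v^+=1.5187  a^+=0.3275
step 5: x_pred=6.1554  r=-11.1254  x^+=0.9042  v^+=-1.8024  a^+=-0.3154
step 6: x_pred=-1.5295  r=0.6895  x^+=-1.2040  v^+=-1.9566  a^+=-0.2755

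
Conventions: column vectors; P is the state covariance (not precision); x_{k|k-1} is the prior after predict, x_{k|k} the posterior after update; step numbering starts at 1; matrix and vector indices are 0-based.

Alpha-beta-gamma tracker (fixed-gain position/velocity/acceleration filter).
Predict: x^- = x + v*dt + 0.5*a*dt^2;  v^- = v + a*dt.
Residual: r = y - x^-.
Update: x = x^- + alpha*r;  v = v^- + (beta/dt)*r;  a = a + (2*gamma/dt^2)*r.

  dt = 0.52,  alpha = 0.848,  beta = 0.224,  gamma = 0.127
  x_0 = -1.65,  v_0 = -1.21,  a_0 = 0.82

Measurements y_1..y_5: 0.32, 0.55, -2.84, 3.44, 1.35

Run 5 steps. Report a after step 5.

a_post = 0.1745

step 1: x_pred=-2.1683  r=2.4883  x^+=-0.0582  v^+=0.2883  a^+=3.1574
step 2: x_pred=0.5186  r=0.0314  x^+=0.5452  v^+=1.9437  a^+=3.1869
step 3: x_pred=1.9868  r=-4.8268  x^+=-2.1063  v^+=1.5217  a^+=-1.3471
step 4: x_pred=-1.4972  r=4.9372  x^+=2.6895  v^+=2.9479  a^+=3.2906
step 5: x_pred=4.6674  r=-3.3174  x^+=1.8542  v^+=3.2300  a^+=0.1745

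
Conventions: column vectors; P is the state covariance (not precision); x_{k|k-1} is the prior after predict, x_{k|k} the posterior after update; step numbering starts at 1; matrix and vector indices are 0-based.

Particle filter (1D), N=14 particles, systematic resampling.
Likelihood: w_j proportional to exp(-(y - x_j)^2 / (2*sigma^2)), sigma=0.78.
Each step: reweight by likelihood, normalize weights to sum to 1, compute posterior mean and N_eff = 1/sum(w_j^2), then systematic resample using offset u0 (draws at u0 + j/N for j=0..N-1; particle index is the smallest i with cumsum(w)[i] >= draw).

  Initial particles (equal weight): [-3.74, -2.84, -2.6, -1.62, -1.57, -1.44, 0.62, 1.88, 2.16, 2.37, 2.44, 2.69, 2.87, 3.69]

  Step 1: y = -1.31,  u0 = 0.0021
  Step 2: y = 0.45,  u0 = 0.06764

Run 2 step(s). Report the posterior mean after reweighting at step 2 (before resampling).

post_mean = -1.5250

step 1: w=[0.0024, 0.0441, 0.0769, 0.2790, 0.2856, 0.2978, 0.0141, 0.0001, 0.0000, 0.0000, 0.0000, 0.0000, 0.0000, 0.0000]  mean=-1.6543  Neff=3.9038  idx=[0, 2, 3, 3, 3, 3, 4, 4, 4, 4, 5, 5, 5, 5]
step 2: w=[0.0000, 0.0010, 0.0628, 0.0628, 0.0628, 0.0628, 0.0742, 0.0742, 0.0742, 0.0742, 0.1127, 0.1127, 0.1127, 0.1127]  mean=-1.5250  Neff=11.2806  idx=[3, 4, 5, 6, 7, 8, 9, 10, 10, 11, 12, 12, 13, 13]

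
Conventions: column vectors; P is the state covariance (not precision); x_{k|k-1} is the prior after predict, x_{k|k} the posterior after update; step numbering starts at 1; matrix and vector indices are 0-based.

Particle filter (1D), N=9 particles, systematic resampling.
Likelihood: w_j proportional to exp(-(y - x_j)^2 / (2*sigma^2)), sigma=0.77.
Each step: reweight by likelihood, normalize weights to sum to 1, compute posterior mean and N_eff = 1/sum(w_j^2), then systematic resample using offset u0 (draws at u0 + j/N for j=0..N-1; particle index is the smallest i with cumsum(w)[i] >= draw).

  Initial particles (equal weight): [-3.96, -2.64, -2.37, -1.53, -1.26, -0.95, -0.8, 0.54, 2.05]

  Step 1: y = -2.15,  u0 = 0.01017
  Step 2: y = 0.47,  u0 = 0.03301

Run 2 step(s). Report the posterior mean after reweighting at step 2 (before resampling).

post_mean = -1.1557

step 1: w=[0.0176, 0.2275, 0.2674, 0.2014, 0.1428, 0.0827, 0.0599, 0.0006, 0.0000]  mean=-1.9183  Neff=5.1286  idx=[0, 1, 1, 2, 2, 3, 3, 4, 5]
step 2: w=[0.0000, 0.0009, 0.0009, 0.0033, 0.0033, 0.1026, 0.1026, 0.2399, 0.5466]  mean=-1.1557  Neff=2.6502  idx=[5, 6, 7, 7, 8, 8, 8, 8, 8]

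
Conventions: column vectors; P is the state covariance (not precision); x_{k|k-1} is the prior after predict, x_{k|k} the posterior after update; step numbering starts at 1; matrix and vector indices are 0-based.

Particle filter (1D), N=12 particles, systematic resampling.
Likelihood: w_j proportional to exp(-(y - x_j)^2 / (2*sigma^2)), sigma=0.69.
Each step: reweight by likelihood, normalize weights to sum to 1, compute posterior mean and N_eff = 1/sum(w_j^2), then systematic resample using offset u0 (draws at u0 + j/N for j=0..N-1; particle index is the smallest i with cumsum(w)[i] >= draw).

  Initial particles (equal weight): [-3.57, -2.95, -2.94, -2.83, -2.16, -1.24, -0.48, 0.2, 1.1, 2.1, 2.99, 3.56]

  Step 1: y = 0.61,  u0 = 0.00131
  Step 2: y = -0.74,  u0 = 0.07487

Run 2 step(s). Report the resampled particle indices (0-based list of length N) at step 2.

resampled_idx = [0, 0, 1, 1, 1, 2, 3, 4, 4, 5, 6, 10]

step 1: w=[0.0000, 0.0000, 0.0000, 0.0000, 0.0002, 0.0135, 0.1414, 0.4129, 0.3828, 0.0479, 0.0013, 0.0001]  mean=0.5231  Neff=2.9457  idx=[5, 6, 7, 7, 7, 7, 7, 8, 8, 8, 8, 8]
step 2: w=[0.2013, 0.2438, 0.1035, 0.1035, 0.1035, 0.1035, 0.1035, 0.0075, 0.0075, 0.0075, 0.0075, 0.0075]  mean=-0.2221  Neff=6.5013  idx=[0, 0, 1, 1, 1, 2, 3, 4, 4, 5, 6, 10]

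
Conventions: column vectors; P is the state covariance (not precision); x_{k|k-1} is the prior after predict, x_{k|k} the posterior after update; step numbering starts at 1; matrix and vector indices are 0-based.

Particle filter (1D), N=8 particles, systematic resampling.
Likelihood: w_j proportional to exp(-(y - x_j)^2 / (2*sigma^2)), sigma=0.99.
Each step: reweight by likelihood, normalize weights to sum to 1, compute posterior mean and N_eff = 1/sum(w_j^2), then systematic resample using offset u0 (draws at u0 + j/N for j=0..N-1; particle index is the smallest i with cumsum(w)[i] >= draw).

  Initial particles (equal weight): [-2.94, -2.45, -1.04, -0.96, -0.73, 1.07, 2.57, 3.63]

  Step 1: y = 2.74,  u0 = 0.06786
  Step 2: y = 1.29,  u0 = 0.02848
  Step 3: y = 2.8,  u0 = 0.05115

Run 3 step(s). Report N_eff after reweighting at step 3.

step 1: w=[0.0000, 0.0000, 0.0004, 0.0005, 0.0011, 0.1270, 0.5192, 0.3518]  mean=2.7456  Neff=2.4421  idx=[5, 6, 6, 6, 6, 7, 7, 7]
step 2: w=[0.3372, 0.1498, 0.1498, 0.1498, 0.1498, 0.0212, 0.0212, 0.0212]  mean=2.1315  Neff=4.8818  idx=[0, 0, 0, 1, 2, 3, 3, 4]
step 3: w=[0.0394, 0.0394, 0.0394, 0.1764, 0.1764, 0.1764, 0.1764, 0.1764]  mean=2.3929  Neff=6.2421  idx=[1, 3, 4, 4, 5, 6, 6, 7]

N_eff = 6.2421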